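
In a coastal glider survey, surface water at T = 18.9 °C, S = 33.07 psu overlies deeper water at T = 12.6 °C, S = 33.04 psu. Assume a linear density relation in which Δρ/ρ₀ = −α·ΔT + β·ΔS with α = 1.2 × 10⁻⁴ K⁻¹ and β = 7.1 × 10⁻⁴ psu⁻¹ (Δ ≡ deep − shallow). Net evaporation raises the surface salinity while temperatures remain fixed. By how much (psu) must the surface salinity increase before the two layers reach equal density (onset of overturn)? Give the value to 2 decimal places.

Neutral buoyancy requires −α(T_deep − T_surf) + β(S_deep − S_surf′) = 0.
S_surf′ = S_deep − (α/β)·ΔT = 33.04 − (1.2 × 10⁻⁴/7.1 × 10⁻⁴)·(-6.3) = 34.1048 psu.
Increase required: 34.1048 − 33.07 = 1.0348 psu.

1.03 psu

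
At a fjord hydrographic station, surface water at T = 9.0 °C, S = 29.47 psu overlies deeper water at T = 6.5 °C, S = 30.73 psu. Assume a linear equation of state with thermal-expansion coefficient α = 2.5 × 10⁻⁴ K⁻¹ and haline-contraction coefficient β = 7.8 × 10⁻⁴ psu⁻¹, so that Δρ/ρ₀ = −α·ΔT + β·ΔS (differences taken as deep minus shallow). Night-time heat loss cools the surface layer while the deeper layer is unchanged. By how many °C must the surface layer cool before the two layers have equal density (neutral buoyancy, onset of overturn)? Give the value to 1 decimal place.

Neutral buoyancy requires Δρ = 0, i.e. −α(T_deep − T_surf′) + β(S_deep − S_surf) = 0.
T_surf′ = T_deep − (β/α)·ΔS = 6.5 − (7.8 × 10⁻⁴/2.5 × 10⁻⁴)·(+1.26) = 2.569 °C.
Cooling required: 9.0 − (2.569) = 6.431 °C.

6.4 °C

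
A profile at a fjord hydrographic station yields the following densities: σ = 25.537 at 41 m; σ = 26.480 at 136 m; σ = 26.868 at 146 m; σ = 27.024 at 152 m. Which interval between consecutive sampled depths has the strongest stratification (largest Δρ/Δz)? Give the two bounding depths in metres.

136–146 m

Compute the density gradient over each adjacent pair:
  41–136 m: Δρ/Δz = 0.943/95 = 9.9 × 10⁻³ kg m⁻⁴
  136–146 m: Δρ/Δz = 0.388/10 = 0.039 kg m⁻⁴
  146–152 m: Δρ/Δz = 0.156/6 = 0.026 kg m⁻⁴
The largest gradient is in the 136–146 m interval — the pycnocline.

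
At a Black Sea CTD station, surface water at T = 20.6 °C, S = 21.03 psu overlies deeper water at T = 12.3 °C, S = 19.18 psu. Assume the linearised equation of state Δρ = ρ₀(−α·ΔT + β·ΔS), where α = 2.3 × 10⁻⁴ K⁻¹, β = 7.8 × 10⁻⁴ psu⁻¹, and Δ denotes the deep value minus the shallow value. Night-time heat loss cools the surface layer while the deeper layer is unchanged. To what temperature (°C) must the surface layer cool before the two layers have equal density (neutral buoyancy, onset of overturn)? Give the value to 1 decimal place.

18.6 °C

Neutral buoyancy requires Δρ = 0, i.e. −α(T_deep − T_surf′) + β(S_deep − S_surf) = 0.
T_surf′ = T_deep − (β/α)·ΔS = 12.3 − (7.8 × 10⁻⁴/2.3 × 10⁻⁴)·(-1.85) = 18.574 °C.
Cooling required: 20.6 − (18.574) = 2.026 °C.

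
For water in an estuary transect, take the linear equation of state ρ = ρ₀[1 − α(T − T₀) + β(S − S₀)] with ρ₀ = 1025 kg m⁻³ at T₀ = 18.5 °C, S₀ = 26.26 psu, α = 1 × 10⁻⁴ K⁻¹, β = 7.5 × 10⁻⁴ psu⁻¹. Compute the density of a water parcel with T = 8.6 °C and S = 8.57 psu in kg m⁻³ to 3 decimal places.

1012.416 kg m⁻³

T − T₀ = -9.9 K, S − S₀ = -17.69 psu.
Bracket = 1 − α·(-9.9) + β·(-17.69) = 1 + (-0.0122775) = 0.9877225.
ρ = 1025 × 0.9877225 = 1012.416 kg m⁻³.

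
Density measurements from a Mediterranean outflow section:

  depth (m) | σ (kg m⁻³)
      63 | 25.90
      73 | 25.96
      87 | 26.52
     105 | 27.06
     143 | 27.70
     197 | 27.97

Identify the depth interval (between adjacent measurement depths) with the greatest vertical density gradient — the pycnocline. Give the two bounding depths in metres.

73–87 m

Compute the density gradient over each adjacent pair:
  63–73 m: Δρ/Δz = 0.06/10 = 6.0 × 10⁻³ kg m⁻⁴
  73–87 m: Δρ/Δz = 0.56/14 = 0.040 kg m⁻⁴
  87–105 m: Δρ/Δz = 0.54/18 = 0.030 kg m⁻⁴
  105–143 m: Δρ/Δz = 0.64/38 = 0.017 kg m⁻⁴
  143–197 m: Δρ/Δz = 0.27/54 = 5.0 × 10⁻³ kg m⁻⁴
The largest gradient is in the 73–87 m interval — the pycnocline.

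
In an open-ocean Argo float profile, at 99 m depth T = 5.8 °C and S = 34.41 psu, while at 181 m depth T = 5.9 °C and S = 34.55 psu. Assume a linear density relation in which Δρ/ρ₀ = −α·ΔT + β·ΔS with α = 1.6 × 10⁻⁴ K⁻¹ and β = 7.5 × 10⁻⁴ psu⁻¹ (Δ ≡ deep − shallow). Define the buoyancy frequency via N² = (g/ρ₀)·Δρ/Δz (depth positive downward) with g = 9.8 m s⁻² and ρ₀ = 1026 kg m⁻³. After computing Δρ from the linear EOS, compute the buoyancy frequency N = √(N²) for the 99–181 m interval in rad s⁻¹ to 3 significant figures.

ΔT = +0.1 K, ΔS = +0.14 psu (deep − shallow).
Δρ/ρ₀ = −αΔT + βΔS = -1.60 × 10⁻⁵ + 1.05 × 10⁻⁴ = 8.90 × 10⁻⁵, so Δρ ≈ 0.09131 kg m⁻³.
N² = (g/ρ₀)·Δρ/Δz = g·(Δρ/ρ₀)/Δz = 9.8 × 8.90 × 10⁻⁵ / 82 = 1.0637 × 10⁻⁵ s⁻².
N = √(1.0637 × 10⁻⁵) = 3.2614 × 10⁻³ rad s⁻¹ ≈ 3.26 × 10⁻³ rad s⁻¹.

3.26 × 10⁻³ rad s⁻¹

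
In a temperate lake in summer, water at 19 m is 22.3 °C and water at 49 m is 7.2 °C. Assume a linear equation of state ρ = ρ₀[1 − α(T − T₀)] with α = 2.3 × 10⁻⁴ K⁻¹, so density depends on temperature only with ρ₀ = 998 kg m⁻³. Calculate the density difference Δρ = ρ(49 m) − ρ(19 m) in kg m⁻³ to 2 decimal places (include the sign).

ΔT = -15.1 K, Δρ/ρ₀ = −αΔT = 3.473 × 10⁻³.
Δρ = 998 × (3.473 × 10⁻³) = +3.47 kg m⁻³.
Positive Δρ: denser below, stable.

+3.47 kg m⁻³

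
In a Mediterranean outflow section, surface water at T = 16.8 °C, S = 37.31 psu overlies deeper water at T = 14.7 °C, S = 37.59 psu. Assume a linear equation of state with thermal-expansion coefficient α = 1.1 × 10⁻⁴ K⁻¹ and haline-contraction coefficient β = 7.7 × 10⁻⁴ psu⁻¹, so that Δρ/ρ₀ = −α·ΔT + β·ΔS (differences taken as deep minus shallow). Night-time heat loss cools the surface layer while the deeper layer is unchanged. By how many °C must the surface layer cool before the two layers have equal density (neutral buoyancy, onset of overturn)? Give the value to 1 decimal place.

Neutral buoyancy requires Δρ = 0, i.e. −α(T_deep − T_surf′) + β(S_deep − S_surf) = 0.
T_surf′ = T_deep − (β/α)·ΔS = 14.7 − (7.7 × 10⁻⁴/1.1 × 10⁻⁴)·(+0.28) = 12.740 °C.
Cooling required: 16.8 − (12.740) = 4.060 °C.

4.1 °C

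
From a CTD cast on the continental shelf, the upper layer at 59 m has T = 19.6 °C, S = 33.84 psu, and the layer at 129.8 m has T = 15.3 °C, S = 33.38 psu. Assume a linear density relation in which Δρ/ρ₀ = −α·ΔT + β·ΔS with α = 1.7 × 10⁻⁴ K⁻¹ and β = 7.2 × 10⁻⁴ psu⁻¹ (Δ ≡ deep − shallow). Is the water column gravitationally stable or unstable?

stable

ΔT = 15.3 − 19.6 = -4.3 K and ΔS = 33.38 − 33.84 = -0.46 psu (deep − shallow).
−αΔT = 7.31 × 10⁻⁴; βΔS = -3.312 × 10⁻⁴; sum Δρ/ρ₀ = 3.998 × 10⁻⁴.
Δρ/ρ₀ > 0, so Δρ > 0: deeper water is denser → statically stable.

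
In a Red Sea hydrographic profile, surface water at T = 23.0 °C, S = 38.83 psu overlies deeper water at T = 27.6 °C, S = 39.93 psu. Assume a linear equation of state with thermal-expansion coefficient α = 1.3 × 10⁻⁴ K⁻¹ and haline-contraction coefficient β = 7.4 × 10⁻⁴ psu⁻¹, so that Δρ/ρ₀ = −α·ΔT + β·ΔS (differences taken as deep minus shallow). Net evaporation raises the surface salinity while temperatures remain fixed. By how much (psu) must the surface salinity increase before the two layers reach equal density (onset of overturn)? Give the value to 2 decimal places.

0.29 psu

Neutral buoyancy requires −α(T_deep − T_surf) + β(S_deep − S_surf′) = 0.
S_surf′ = S_deep − (α/β)·ΔT = 39.93 − (1.3 × 10⁻⁴/7.4 × 10⁻⁴)·(+4.6) = 39.1219 psu.
Increase required: 39.1219 − 38.83 = 0.2919 psu.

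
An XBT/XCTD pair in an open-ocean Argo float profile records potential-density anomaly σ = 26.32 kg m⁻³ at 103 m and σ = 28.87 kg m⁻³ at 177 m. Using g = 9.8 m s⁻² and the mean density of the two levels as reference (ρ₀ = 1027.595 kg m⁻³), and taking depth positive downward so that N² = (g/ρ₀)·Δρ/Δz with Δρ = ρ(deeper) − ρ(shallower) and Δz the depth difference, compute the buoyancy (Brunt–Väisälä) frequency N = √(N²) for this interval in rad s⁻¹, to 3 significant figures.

Δρ = 1028.87 − 1026.32 = 2.55 kg m⁻³ over Δz = 177 − 103 = 74 m.
N² = (9.8/1027.595) × (2.55/74) = 3.2863 × 10⁻⁴ s⁻².
N = √(3.2863 × 10⁻⁴) = 0.018128 rad s⁻¹ ≈ 0.0181 rad s⁻¹.
Since Δρ > 0 the layer is stably stratified.

0.0181 rad s⁻¹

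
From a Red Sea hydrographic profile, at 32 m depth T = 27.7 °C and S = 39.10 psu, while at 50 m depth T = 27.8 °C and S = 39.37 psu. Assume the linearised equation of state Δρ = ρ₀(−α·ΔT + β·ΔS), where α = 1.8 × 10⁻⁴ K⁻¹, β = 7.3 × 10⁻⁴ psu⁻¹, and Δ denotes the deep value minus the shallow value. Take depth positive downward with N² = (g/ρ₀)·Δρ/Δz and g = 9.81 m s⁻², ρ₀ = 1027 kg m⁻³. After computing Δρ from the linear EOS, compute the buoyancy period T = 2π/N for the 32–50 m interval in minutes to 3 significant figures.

10.6 min

ΔT = +0.1 K, ΔS = +0.27 psu (deep − shallow).
Δρ/ρ₀ = −αΔT + βΔS = -1.80 × 10⁻⁵ + 1.971 × 10⁻⁴ = 1.791 × 10⁻⁴, so Δρ ≈ 0.1839 kg m⁻³.
N² = (g/ρ₀)·Δρ/Δz = g·(Δρ/ρ₀)/Δz = 9.81 × 1.791 × 10⁻⁴ / 18 = 9.7610 × 10⁻⁵ s⁻².
N = √(9.7610 × 10⁻⁵) = 9.8798 × 10⁻³ rad s⁻¹ → T = 2π/N = 635.96 s = 10.599 min ≈ 10.6 min.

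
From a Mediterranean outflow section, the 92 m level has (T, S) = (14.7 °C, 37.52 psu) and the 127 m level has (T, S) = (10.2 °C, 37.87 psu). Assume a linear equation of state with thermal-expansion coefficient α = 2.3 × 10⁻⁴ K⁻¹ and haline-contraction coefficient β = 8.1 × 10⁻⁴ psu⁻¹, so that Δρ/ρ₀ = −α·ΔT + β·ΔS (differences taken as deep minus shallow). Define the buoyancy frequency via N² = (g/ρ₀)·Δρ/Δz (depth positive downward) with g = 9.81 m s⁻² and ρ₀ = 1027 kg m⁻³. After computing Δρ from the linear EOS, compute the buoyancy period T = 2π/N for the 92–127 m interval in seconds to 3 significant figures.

327 s

ΔT = -4.5 K, ΔS = +0.35 psu (deep − shallow).
Δρ/ρ₀ = −αΔT + βΔS = 1.035 × 10⁻³ + 2.835 × 10⁻⁴ = 1.3185 × 10⁻³, so Δρ ≈ 1.354 kg m⁻³.
N² = (g/ρ₀)·Δρ/Δz = g·(Δρ/ρ₀)/Δz = 9.81 × 1.3185 × 10⁻³ / 35 = 3.6956 × 10⁻⁴ s⁻².
N = √(3.6956 × 10⁻⁴) = 0.019224 rad s⁻¹ → T = 2π/N = 326.84 s ≈ 327 s.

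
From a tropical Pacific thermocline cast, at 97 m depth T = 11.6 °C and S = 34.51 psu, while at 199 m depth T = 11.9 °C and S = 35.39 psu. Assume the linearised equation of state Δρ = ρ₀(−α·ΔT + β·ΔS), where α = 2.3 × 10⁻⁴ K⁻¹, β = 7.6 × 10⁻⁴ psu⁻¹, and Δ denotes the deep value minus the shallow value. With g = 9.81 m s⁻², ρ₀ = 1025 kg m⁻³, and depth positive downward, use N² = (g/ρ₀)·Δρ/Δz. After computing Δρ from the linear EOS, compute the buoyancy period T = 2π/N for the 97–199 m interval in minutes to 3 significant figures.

ΔT = +0.3 K, ΔS = +0.88 psu (deep − shallow).
Δρ/ρ₀ = −αΔT + βΔS = -6.90 × 10⁻⁵ + 6.688 × 10⁻⁴ = 5.998 × 10⁻⁴, so Δρ ≈ 0.6148 kg m⁻³.
N² = (g/ρ₀)·Δρ/Δz = g·(Δρ/ρ₀)/Δz = 9.81 × 5.998 × 10⁻⁴ / 102 = 5.7687 × 10⁻⁵ s⁻².
N = √(5.7687 × 10⁻⁵) = 7.5952 × 10⁻³ rad s⁻¹ → T = 2π/N = 827.26 s = 13.788 min ≈ 13.8 min.

13.8 min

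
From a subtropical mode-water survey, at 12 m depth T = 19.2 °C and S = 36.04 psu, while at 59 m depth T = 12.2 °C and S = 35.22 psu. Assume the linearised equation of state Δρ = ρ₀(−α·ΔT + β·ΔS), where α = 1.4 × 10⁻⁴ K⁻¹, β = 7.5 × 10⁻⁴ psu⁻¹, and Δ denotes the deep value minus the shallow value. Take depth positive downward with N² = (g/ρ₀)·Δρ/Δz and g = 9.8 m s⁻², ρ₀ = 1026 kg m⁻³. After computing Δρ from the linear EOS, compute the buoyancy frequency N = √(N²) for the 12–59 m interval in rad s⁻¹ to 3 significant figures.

8.72 × 10⁻³ rad s⁻¹

ΔT = -7.0 K, ΔS = -0.82 psu (deep − shallow).
Δρ/ρ₀ = −αΔT + βΔS = 9.80 × 10⁻⁴ − 6.15 × 10⁻⁴ = 3.65 × 10⁻⁴, so Δρ ≈ 0.3745 kg m⁻³.
N² = (g/ρ₀)·Δρ/Δz = g·(Δρ/ρ₀)/Δz = 9.8 × 3.65 × 10⁻⁴ / 47 = 7.6106 × 10⁻⁵ s⁻².
N = √(7.6106 × 10⁻⁵) = 8.7239 × 10⁻³ rad s⁻¹ ≈ 8.72 × 10⁻³ rad s⁻¹.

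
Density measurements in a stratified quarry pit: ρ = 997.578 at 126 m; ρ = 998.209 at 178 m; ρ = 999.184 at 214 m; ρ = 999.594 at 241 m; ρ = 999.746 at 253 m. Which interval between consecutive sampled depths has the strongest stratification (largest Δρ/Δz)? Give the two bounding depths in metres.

178–214 m

Compute the density gradient over each adjacent pair:
  126–178 m: Δρ/Δz = 0.631/52 = 0.012 kg m⁻⁴
  178–214 m: Δρ/Δz = 0.975/36 = 0.027 kg m⁻⁴
  214–241 m: Δρ/Δz = 0.410/27 = 0.015 kg m⁻⁴
  241–253 m: Δρ/Δz = 0.152/12 = 0.013 kg m⁻⁴
The largest gradient is in the 178–214 m interval — the pycnocline.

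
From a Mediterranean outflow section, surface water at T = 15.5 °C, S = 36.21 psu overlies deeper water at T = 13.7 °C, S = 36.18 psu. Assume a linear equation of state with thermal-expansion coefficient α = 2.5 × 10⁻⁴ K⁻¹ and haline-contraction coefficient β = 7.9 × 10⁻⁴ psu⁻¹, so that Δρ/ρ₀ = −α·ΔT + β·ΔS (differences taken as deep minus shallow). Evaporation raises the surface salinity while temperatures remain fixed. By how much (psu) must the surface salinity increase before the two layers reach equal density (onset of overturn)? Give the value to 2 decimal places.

0.54 psu

Neutral buoyancy requires −α(T_deep − T_surf) + β(S_deep − S_surf′) = 0.
S_surf′ = S_deep − (α/β)·ΔT = 36.18 − (2.5 × 10⁻⁴/7.9 × 10⁻⁴)·(-1.8) = 36.7496 psu.
Increase required: 36.7496 − 36.21 = 0.5396 psu.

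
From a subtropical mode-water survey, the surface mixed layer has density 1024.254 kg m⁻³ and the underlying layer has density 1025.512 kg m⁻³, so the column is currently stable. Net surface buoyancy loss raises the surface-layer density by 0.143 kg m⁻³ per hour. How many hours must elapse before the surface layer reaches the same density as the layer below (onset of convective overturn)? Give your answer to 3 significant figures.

8.80 hours

Density deficit of the surface layer: 1025.512 − 1024.254 = 1.258 kg m⁻³.
Required change = 1.258 / 0.143 = 8.80 hours.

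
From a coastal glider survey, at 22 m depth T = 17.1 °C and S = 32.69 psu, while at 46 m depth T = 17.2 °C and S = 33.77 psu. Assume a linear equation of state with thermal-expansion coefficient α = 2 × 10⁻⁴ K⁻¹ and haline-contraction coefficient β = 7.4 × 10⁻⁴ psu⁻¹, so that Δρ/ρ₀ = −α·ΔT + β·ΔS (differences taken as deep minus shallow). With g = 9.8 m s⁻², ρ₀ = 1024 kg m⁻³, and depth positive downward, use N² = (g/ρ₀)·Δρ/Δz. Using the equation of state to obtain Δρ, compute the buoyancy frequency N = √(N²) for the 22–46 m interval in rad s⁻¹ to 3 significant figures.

0.0178 rad s⁻¹

ΔT = +0.1 K, ΔS = +1.08 psu (deep − shallow).
Δρ/ρ₀ = −αΔT + βΔS = -2.00 × 10⁻⁵ + 7.992 × 10⁻⁴ = 7.792 × 10⁻⁴, so Δρ ≈ 0.7979 kg m⁻³.
N² = (g/ρ₀)·Δρ/Δz = g·(Δρ/ρ₀)/Δz = 9.8 × 7.792 × 10⁻⁴ / 24 = 3.1817 × 10⁻⁴ s⁻².
N = √(3.1817 × 10⁻⁴) = 0.017837 rad s⁻¹ ≈ 0.0178 rad s⁻¹.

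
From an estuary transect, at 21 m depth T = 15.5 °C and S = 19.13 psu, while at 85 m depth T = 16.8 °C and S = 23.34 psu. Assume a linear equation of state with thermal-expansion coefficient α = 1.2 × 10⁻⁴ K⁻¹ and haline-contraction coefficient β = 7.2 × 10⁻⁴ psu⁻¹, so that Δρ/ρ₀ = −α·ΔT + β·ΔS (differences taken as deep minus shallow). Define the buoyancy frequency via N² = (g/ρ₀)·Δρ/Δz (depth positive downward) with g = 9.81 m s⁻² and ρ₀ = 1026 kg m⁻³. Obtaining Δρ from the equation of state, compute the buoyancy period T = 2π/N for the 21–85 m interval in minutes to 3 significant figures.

4.99 min

ΔT = +1.3 K, ΔS = +4.21 psu (deep − shallow).
Δρ/ρ₀ = −αΔT + βΔS = -1.56 × 10⁻⁴ + 3.0312 × 10⁻³ = 2.8752 × 10⁻³, so Δρ ≈ 2.950 kg m⁻³.
N² = (g/ρ₀)·Δρ/Δz = g·(Δρ/ρ₀)/Δz = 9.81 × 2.8752 × 10⁻³ / 64 = 4.4071 × 10⁻⁴ s⁻².
N = √(4.4071 × 10⁻⁴) = 0.020993 rad s⁻¹ → T = 2π/N = 299.30 s = 4.9883 min ≈ 4.99 min.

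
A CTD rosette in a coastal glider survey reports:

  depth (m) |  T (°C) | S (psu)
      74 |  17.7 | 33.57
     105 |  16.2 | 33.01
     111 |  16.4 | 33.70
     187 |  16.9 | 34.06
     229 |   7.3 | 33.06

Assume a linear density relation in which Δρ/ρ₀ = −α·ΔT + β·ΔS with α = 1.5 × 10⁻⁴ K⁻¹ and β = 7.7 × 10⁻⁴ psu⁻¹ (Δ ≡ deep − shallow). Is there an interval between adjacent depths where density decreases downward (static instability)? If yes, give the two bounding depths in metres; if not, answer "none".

74–105 m

Evaluate Δρ/ρ₀ = −αΔT + βΔS across each adjacent pair:
  74–105 m: −αΔT+βΔS = −(1.5 × 10⁻⁴)(-1.5)+(7.7 × 10⁻⁴)(-0.56) = -2.1 × 10⁻⁴ → UNSTABLE
  105–111 m: −αΔT+βΔS = −(1.5 × 10⁻⁴)(+0.2)+(7.7 × 10⁻⁴)(+0.69) = 5.0 × 10⁻⁴ → stable
  111–187 m: −αΔT+βΔS = −(1.5 × 10⁻⁴)(+0.5)+(7.7 × 10⁻⁴)(+0.36) = 2.0 × 10⁻⁴ → stable
  187–229 m: −αΔT+βΔS = −(1.5 × 10⁻⁴)(-9.6)+(7.7 × 10⁻⁴)(-1.00) = 6.7 × 10⁻⁴ → stable
The 74–105 m interval has Δρ < 0: lighter water underlies denser water.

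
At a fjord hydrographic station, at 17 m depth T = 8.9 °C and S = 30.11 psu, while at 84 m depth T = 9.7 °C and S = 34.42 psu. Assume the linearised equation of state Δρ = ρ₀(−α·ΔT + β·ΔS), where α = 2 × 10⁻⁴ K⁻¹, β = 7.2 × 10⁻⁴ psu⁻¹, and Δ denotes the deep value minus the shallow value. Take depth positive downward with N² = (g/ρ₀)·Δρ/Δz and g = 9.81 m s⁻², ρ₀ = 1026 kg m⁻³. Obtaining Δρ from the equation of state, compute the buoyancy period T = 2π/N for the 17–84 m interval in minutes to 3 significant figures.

ΔT = +0.8 K, ΔS = +4.31 psu (deep − shallow).
Δρ/ρ₀ = −αΔT + βΔS = -1.60 × 10⁻⁴ + 3.1032 × 10⁻³ = 2.9432 × 10⁻³, so Δρ ≈ 3.020 kg m⁻³.
N² = (g/ρ₀)·Δρ/Δz = g·(Δρ/ρ₀)/Δz = 9.81 × 2.9432 × 10⁻³ / 67 = 4.3094 × 10⁻⁴ s⁻².
N = √(4.3094 × 10⁻⁴) = 0.020759 rad s⁻¹ → T = 2π/N = 302.67 s = 5.0445 min ≈ 5.04 min.

5.04 min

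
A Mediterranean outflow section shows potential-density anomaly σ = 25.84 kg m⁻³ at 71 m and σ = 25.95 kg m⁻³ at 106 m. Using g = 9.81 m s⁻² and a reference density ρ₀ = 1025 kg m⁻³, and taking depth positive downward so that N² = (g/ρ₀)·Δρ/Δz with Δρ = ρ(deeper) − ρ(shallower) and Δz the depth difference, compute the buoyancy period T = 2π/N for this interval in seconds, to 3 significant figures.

1.15 × 10³ s

Δρ = 1025.95 − 1025.84 = 0.11 kg m⁻³ over Δz = 106 − 71 = 35 m.
N² = (9.81/1025) × (0.11/35) = 3.0079 × 10⁻⁵ s⁻².
N = √(3.0079 × 10⁻⁵) = 5.4844 × 10⁻³ rad s⁻¹, so T = 2π/N = 1.1456 × 10³ s ≈ 1.15 × 10³ s.
Since Δρ > 0 the layer is stably stratified.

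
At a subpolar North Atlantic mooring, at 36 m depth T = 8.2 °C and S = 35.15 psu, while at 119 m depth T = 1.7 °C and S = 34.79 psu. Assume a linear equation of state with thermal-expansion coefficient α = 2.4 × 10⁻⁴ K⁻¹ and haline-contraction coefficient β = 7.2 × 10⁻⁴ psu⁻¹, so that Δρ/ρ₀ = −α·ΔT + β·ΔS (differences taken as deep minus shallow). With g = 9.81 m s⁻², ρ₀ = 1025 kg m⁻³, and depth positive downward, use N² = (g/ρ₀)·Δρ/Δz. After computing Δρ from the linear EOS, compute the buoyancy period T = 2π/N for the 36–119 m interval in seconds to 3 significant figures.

507 s

ΔT = -6.5 K, ΔS = -0.36 psu (deep − shallow).
Δρ/ρ₀ = −αΔT + βΔS = 1.56 × 10⁻³ − 2.592 × 10⁻⁴ = 1.3008 × 10⁻³, so Δρ ≈ 1.333 kg m⁻³.
N² = (g/ρ₀)·Δρ/Δz = g·(Δρ/ρ₀)/Δz = 9.81 × 1.3008 × 10⁻³ / 83 = 1.5375 × 10⁻⁴ s⁻².
N = √(1.5375 × 10⁻⁴) = 0.012400 rad s⁻¹ → T = 2π/N = 506.71 s ≈ 507 s.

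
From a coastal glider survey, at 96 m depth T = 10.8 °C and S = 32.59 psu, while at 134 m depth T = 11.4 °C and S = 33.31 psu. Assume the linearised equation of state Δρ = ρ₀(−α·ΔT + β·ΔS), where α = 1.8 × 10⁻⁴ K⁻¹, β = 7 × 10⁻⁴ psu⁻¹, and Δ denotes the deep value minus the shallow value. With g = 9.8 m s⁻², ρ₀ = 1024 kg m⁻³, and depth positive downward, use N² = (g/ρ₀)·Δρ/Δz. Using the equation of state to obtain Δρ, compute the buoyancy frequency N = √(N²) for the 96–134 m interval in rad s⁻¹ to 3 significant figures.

ΔT = +0.6 K, ΔS = +0.72 psu (deep − shallow).
Δρ/ρ₀ = −αΔT + βΔS = -1.08 × 10⁻⁴ + 5.04 × 10⁻⁴ = 3.96 × 10⁻⁴, so Δρ ≈ 0.4055 kg m⁻³.
N² = (g/ρ₀)·Δρ/Δz = g·(Δρ/ρ₀)/Δz = 9.8 × 3.96 × 10⁻⁴ / 38 = 1.0213 × 10⁻⁴ s⁻².
N = √(1.0213 × 10⁻⁴) = 0.010106 rad s⁻¹ ≈ 0.0101 rad s⁻¹.

0.0101 rad s⁻¹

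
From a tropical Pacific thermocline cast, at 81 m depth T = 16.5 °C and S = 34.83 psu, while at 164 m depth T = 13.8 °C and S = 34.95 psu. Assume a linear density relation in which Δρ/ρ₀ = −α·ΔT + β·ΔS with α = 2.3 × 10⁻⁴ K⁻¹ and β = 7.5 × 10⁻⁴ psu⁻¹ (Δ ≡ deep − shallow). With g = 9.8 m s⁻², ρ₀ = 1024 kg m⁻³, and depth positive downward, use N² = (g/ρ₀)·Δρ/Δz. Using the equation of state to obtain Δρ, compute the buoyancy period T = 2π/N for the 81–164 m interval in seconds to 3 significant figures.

686 s

ΔT = -2.7 K, ΔS = +0.12 psu (deep − shallow).
Δρ/ρ₀ = −αΔT + βΔS = 6.21 × 10⁻⁴ + 9.00 × 10⁻⁵ = 7.11 × 10⁻⁴, so Δρ ≈ 0.7281 kg m⁻³.
N² = (g/ρ₀)·Δρ/Δz = g·(Δρ/ρ₀)/Δz = 9.8 × 7.11 × 10⁻⁴ / 83 = 8.3949 × 10⁻⁵ s⁻².
N = √(8.3949 × 10⁻⁵) = 9.1624 × 10⁻³ rad s⁻¹ → T = 2π/N = 685.76 s ≈ 686 s.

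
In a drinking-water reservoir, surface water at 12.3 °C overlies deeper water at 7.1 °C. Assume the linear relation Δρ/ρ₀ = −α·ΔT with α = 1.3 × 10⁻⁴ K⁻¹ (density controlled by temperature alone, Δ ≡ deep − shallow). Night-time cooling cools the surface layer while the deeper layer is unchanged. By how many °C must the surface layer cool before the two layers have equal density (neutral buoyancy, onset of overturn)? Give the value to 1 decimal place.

5.2 °C

With temperature the only control, equal density requires T_surf′ = T_deep.
T_surf′ = 7.1 °C.
Cooling required: 12.3 − 7.1 = 5.2 °C.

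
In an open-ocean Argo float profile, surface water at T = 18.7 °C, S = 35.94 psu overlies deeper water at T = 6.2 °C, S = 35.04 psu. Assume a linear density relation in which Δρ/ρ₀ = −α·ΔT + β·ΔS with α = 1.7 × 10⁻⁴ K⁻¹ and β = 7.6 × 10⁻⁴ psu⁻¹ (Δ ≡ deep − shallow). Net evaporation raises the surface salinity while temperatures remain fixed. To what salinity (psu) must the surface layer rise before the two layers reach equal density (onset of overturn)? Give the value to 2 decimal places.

Neutral buoyancy requires −α(T_deep − T_surf) + β(S_deep − S_surf′) = 0.
S_surf′ = S_deep − (α/β)·ΔT = 35.04 − (1.7 × 10⁻⁴/7.6 × 10⁻⁴)·(-12.5) = 37.8361 psu.
Increase required: 37.8361 − 35.94 = 1.8961 psu.

37.84 psu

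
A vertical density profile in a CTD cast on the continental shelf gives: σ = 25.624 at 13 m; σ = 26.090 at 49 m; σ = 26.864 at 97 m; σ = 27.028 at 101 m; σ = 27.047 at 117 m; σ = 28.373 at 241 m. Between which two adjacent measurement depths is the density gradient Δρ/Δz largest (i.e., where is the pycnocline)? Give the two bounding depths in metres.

Compute the density gradient over each adjacent pair:
  13–49 m: Δρ/Δz = 0.466/36 = 0.013 kg m⁻⁴
  49–97 m: Δρ/Δz = 0.774/48 = 0.016 kg m⁻⁴
  97–101 m: Δρ/Δz = 0.164/4 = 0.041 kg m⁻⁴
  101–117 m: Δρ/Δz = 0.019/16 = 1.2 × 10⁻³ kg m⁻⁴
  117–241 m: Δρ/Δz = 1.326/124 = 0.011 kg m⁻⁴
The largest gradient is in the 97–101 m interval — the pycnocline.

97–101 m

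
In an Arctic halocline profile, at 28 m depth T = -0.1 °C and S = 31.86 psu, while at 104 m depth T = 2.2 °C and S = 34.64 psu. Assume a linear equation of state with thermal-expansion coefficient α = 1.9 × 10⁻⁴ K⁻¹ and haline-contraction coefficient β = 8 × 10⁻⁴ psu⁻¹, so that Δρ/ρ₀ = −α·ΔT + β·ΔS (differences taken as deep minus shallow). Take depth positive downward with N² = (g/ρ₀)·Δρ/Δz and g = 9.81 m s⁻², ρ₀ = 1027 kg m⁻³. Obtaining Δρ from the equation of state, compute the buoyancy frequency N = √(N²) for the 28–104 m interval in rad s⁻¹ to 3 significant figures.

ΔT = +2.3 K, ΔS = +2.78 psu (deep − shallow).
Δρ/ρ₀ = −αΔT + βΔS = -4.37 × 10⁻⁴ + 2.224 × 10⁻³ = 1.787 × 10⁻³, so Δρ ≈ 1.835 kg m⁻³.
N² = (g/ρ₀)·Δρ/Δz = g·(Δρ/ρ₀)/Δz = 9.81 × 1.787 × 10⁻³ / 76 = 2.3066 × 10⁻⁴ s⁻².
N = √(2.3066 × 10⁻⁴) = 0.015187 rad s⁻¹ ≈ 0.0152 rad s⁻¹.

0.0152 rad s⁻¹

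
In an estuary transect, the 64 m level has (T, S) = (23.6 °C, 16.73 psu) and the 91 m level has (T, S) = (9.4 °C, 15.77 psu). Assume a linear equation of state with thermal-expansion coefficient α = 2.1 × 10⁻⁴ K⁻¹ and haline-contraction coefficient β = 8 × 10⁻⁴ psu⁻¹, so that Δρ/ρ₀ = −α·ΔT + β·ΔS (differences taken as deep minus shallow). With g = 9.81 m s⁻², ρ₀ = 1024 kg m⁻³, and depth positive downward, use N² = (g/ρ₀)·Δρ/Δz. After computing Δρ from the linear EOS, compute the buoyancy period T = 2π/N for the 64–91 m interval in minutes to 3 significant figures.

3.69 min

ΔT = -14.2 K, ΔS = -0.96 psu (deep − shallow).
Δρ/ρ₀ = −αΔT + βΔS = 2.982 × 10⁻³ − 7.68 × 10⁻⁴ = 2.214 × 10⁻³, so Δρ ≈ 2.267 kg m⁻³.
N² = (g/ρ₀)·Δρ/Δz = g·(Δρ/ρ₀)/Δz = 9.81 × 2.214 × 10⁻³ / 27 = 8.0442 × 10⁻⁴ s⁻².
N = √(8.0442 × 10⁻⁴) = 0.028362 rad s⁻¹ → T = 2π/N = 221.54 s = 3.6923 min ≈ 3.69 min.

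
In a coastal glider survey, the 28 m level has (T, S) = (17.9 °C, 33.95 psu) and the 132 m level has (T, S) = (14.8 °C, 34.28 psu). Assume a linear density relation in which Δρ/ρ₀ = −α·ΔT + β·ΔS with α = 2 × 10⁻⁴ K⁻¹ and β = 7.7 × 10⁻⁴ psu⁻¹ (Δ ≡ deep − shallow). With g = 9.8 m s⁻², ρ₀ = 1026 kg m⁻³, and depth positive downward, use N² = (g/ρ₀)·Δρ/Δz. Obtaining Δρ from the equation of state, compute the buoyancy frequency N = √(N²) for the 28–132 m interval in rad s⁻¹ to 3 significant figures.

ΔT = -3.1 K, ΔS = +0.33 psu (deep − shallow).
Δρ/ρ₀ = −αΔT + βΔS = 6.20 × 10⁻⁴ + 2.541 × 10⁻⁴ = 8.741 × 10⁻⁴, so Δρ ≈ 0.8968 kg m⁻³.
N² = (g/ρ₀)·Δρ/Δz = g·(Δρ/ρ₀)/Δz = 9.8 × 8.741 × 10⁻⁴ / 104 = 8.2367 × 10⁻⁵ s⁻².
N = √(8.2367 × 10⁻⁵) = 9.0756 × 10⁻³ rad s⁻¹ ≈ 9.08 × 10⁻³ rad s⁻¹.

9.08 × 10⁻³ rad s⁻¹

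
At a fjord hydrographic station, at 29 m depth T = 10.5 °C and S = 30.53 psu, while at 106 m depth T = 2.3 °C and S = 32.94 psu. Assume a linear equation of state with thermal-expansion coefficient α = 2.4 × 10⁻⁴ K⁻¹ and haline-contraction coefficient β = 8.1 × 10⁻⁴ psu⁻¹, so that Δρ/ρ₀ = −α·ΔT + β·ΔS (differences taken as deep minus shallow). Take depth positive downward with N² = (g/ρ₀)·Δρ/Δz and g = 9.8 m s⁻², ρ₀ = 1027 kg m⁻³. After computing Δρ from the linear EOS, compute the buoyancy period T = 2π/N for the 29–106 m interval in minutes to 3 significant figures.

ΔT = -8.2 K, ΔS = +2.41 psu (deep − shallow).
Δρ/ρ₀ = −αΔT + βΔS = 1.968 × 10⁻³ + 1.9521 × 10⁻³ = 3.9201 × 10⁻³, so Δρ ≈ 4.026 kg m⁻³.
N² = (g/ρ₀)·Δρ/Δz = g·(Δρ/ρ₀)/Δz = 9.8 × 3.9201 × 10⁻³ / 77 = 4.9892 × 10⁻⁴ s⁻².
N = √(4.9892 × 10⁻⁴) = 0.022337 rad s⁻¹ → T = 2π/N = 281.29 s = 4.6882 min ≈ 4.69 min.

4.69 min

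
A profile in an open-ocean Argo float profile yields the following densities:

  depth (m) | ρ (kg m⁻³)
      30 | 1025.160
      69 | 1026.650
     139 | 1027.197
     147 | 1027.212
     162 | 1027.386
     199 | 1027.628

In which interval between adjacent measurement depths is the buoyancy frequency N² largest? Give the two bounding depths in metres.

30–69 m

Compute the density gradient over each adjacent pair:
  30–69 m: Δρ/Δz = 1.490/39 = 0.038 kg m⁻⁴
  69–139 m: Δρ/Δz = 0.547/70 = 7.8 × 10⁻³ kg m⁻⁴
  139–147 m: Δρ/Δz = 0.015/8 = 1.9 × 10⁻³ kg m⁻⁴
  147–162 m: Δρ/Δz = 0.174/15 = 0.012 kg m⁻⁴
  162–199 m: Δρ/Δz = 0.242/37 = 6.5 × 10⁻³ kg m⁻⁴
The largest gradient is in the 30–69 m interval — the pycnocline.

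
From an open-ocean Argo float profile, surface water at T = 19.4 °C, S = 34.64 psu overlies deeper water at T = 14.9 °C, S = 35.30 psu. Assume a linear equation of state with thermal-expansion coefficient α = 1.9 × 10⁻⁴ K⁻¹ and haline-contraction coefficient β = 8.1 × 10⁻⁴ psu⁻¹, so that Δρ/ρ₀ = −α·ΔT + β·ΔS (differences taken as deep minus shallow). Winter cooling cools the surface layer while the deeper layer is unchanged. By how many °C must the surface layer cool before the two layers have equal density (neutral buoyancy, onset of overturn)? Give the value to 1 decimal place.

Neutral buoyancy requires Δρ = 0, i.e. −α(T_deep − T_surf′) + β(S_deep − S_surf) = 0.
T_surf′ = T_deep − (β/α)·ΔS = 14.9 − (8.1 × 10⁻⁴/1.9 × 10⁻⁴)·(+0.66) = 12.086 °C.
Cooling required: 19.4 − (12.086) = 7.314 °C.

7.3 °C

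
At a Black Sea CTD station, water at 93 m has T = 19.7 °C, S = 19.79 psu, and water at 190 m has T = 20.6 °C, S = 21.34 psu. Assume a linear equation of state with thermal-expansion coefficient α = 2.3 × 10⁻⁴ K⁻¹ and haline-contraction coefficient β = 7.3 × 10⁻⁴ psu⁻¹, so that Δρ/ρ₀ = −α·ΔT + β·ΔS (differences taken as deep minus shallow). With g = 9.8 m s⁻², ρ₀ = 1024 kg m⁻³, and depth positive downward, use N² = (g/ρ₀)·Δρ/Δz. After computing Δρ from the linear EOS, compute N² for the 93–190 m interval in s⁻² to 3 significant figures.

ΔT = +0.9 K, ΔS = +1.55 psu (deep − shallow).
Δρ/ρ₀ = −αΔT + βΔS = -2.07 × 10⁻⁴ + 1.1315 × 10⁻³ = 9.245 × 10⁻⁴, so Δρ ≈ 0.9467 kg m⁻³.
N² = (g/ρ₀)·Δρ/Δz = g·(Δρ/ρ₀)/Δz = 9.8 × 9.245 × 10⁻⁴ / 97 = 9.3403 × 10⁻⁵ s⁻² ≈ 9.34 × 10⁻⁵ s⁻².

9.34 × 10⁻⁵ s⁻²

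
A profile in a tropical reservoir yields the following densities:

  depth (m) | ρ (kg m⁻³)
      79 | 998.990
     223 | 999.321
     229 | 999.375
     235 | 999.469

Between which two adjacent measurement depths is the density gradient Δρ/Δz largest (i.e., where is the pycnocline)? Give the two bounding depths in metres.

Compute the density gradient over each adjacent pair:
  79–223 m: Δρ/Δz = 0.331/144 = 2.3 × 10⁻³ kg m⁻⁴
  223–229 m: Δρ/Δz = 0.054/6 = 9.0 × 10⁻³ kg m⁻⁴
  229–235 m: Δρ/Δz = 0.094/6 = 0.016 kg m⁻⁴
The largest gradient is in the 229–235 m interval — the pycnocline.

229–235 m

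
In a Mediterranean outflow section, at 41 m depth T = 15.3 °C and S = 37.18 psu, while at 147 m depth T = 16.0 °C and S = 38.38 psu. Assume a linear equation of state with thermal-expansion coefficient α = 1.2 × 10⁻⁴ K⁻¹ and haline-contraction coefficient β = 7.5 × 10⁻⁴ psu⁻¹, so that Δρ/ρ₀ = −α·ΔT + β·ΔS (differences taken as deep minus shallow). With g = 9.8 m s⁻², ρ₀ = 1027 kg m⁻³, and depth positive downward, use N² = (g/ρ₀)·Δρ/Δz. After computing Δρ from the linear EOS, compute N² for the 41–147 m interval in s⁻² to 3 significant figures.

ΔT = +0.7 K, ΔS = +1.20 psu (deep − shallow).
Δρ/ρ₀ = −αΔT + βΔS = -8.40 × 10⁻⁵ + 9.00 × 10⁻⁴ = 8.16 × 10⁻⁴, so Δρ ≈ 0.8380 kg m⁻³.
N² = (g/ρ₀)·Δρ/Δz = g·(Δρ/ρ₀)/Δz = 9.8 × 8.16 × 10⁻⁴ / 106 = 7.5442 × 10⁻⁵ s⁻² ≈ 7.54 × 10⁻⁵ s⁻².

7.54 × 10⁻⁵ s⁻²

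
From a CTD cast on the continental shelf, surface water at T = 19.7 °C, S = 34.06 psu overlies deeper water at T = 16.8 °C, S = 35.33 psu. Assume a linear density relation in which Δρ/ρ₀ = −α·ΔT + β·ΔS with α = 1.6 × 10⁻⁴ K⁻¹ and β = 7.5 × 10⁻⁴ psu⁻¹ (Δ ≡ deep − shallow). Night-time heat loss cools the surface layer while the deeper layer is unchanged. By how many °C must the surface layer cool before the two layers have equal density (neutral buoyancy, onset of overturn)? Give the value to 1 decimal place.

8.9 °C

Neutral buoyancy requires Δρ = 0, i.e. −α(T_deep − T_surf′) + β(S_deep − S_surf) = 0.
T_surf′ = T_deep − (β/α)·ΔS = 16.8 − (7.5 × 10⁻⁴/1.6 × 10⁻⁴)·(+1.27) = 10.847 °C.
Cooling required: 19.7 − (10.847) = 8.853 °C.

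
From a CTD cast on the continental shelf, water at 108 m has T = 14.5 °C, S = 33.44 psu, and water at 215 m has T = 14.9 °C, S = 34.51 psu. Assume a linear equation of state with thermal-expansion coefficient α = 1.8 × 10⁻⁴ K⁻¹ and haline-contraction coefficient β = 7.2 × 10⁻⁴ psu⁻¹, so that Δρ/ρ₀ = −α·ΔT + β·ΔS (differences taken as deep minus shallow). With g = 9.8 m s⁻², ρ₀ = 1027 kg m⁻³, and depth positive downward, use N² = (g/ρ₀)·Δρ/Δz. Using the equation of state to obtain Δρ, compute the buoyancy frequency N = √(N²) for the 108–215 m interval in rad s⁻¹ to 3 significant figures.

8.00 × 10⁻³ rad s⁻¹

ΔT = +0.4 K, ΔS = +1.07 psu (deep − shallow).
Δρ/ρ₀ = −αΔT + βΔS = -7.20 × 10⁻⁵ + 7.704 × 10⁻⁴ = 6.984 × 10⁻⁴, so Δρ ≈ 0.7173 kg m⁻³.
N² = (g/ρ₀)·Δρ/Δz = g·(Δρ/ρ₀)/Δz = 9.8 × 6.984 × 10⁻⁴ / 107 = 6.3966 × 10⁻⁵ s⁻².
N = √(6.3966 × 10⁻⁵) = 7.9979 × 10⁻³ rad s⁻¹ ≈ 8.00 × 10⁻³ rad s⁻¹.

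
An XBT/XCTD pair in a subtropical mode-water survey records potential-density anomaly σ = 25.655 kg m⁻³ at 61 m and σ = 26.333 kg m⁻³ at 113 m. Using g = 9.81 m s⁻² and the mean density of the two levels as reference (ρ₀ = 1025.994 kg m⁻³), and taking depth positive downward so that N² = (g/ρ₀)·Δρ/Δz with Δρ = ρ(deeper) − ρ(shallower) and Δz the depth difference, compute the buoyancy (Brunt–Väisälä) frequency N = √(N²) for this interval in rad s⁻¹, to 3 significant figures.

Δρ = 1026.333 − 1025.655 = 0.678 kg m⁻³ over Δz = 113 − 61 = 52 m.
N² = (9.81/1025.994) × (0.678/52) = 1.2467 × 10⁻⁴ s⁻².
N = √(1.2467 × 10⁻⁴) = 0.011166 rad s⁻¹ ≈ 0.0112 rad s⁻¹.

0.0112 rad s⁻¹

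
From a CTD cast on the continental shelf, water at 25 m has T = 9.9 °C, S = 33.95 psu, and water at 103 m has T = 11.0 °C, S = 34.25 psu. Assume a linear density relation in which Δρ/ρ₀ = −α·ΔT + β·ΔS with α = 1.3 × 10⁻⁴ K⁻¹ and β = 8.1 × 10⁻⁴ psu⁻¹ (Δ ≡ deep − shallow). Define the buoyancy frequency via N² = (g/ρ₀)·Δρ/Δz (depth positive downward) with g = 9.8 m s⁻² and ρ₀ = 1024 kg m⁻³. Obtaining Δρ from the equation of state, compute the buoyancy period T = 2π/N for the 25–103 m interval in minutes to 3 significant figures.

ΔT = +1.1 K, ΔS = +0.30 psu (deep − shallow).
Δρ/ρ₀ = −αΔT + βΔS = -1.43 × 10⁻⁴ + 2.43 × 10⁻⁴ = 1.00 × 10⁻⁴, so Δρ ≈ 0.1024 kg m⁻³.
N² = (g/ρ₀)·Δρ/Δz = g·(Δρ/ρ₀)/Δz = 9.8 × 1.00 × 10⁻⁴ / 78 = 1.2564 × 10⁻⁵ s⁻².
N = √(1.2564 × 10⁻⁵) = 3.5446 × 10⁻³ rad s⁻¹ → T = 2π/N = 1.7726 × 10³ s = 29.543 min ≈ 29.5 min.

29.5 min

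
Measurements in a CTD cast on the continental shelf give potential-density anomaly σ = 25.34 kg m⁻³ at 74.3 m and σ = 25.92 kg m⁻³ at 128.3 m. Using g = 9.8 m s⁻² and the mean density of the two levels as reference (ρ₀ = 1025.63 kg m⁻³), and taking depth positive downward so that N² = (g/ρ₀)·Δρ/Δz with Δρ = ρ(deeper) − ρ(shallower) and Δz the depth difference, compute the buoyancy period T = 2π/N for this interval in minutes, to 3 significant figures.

10.3 min

Δρ = 1025.92 − 1025.34 = 0.58 kg m⁻³ over Δz = 128.3 − 74.3 = 54 m.
N² = (9.8/1025.63) × (0.58/54) = 1.0263 × 10⁻⁴ s⁻².
N = √(1.0263 × 10⁻⁴) = 0.010131 rad s⁻¹, so T = 2π/N = 620.19 s = 10.337 min ≈ 10.3 min.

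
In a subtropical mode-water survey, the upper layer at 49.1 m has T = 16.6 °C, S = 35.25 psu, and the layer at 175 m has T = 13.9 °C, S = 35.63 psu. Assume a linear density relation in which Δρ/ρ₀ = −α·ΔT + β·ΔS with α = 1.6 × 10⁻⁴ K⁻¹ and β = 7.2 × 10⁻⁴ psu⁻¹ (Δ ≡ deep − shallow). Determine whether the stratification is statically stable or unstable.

ΔT = 13.9 − 16.6 = -2.7 K and ΔS = 35.63 − 35.25 = +0.38 psu (deep − shallow).
−αΔT = 4.32 × 10⁻⁴; βΔS = 2.736 × 10⁻⁴; sum Δρ/ρ₀ = 7.056 × 10⁻⁴.
Δρ/ρ₀ > 0, so Δρ > 0: deeper water is denser → statically stable.

stable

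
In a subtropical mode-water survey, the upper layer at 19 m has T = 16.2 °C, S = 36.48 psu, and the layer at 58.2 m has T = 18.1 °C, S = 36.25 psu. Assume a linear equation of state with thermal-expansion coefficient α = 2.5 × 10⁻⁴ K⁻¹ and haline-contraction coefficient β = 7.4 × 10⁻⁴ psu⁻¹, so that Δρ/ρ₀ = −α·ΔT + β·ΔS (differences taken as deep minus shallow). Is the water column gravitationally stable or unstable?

unstable

ΔT = 18.1 − 16.2 = +1.9 K and ΔS = 36.25 − 36.48 = -0.23 psu (deep − shallow).
−αΔT = -4.75 × 10⁻⁴; βΔS = -1.702 × 10⁻⁴; sum Δρ/ρ₀ = -6.452 × 10⁻⁴.
Δρ/ρ₀ < 0, so Δρ < 0: deeper water is lighter → statically unstable; the column would overturn.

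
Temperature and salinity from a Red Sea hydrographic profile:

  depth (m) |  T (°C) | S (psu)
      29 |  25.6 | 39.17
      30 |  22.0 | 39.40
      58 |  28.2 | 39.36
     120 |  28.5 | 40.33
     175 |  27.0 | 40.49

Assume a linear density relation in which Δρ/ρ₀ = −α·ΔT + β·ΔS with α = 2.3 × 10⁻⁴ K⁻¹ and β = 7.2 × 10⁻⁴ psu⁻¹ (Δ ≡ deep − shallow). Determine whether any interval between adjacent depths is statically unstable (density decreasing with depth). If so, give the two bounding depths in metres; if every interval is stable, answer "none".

30–58 m

Evaluate Δρ/ρ₀ = −αΔT + βΔS across each adjacent pair:
  29–30 m: −αΔT+βΔS = −(2.3 × 10⁻⁴)(-3.6)+(7.2 × 10⁻⁴)(+0.23) = 9.9 × 10⁻⁴ → stable
  30–58 m: −αΔT+βΔS = −(2.3 × 10⁻⁴)(+6.2)+(7.2 × 10⁻⁴)(-0.04) = -1.5 × 10⁻³ → UNSTABLE
  58–120 m: −αΔT+βΔS = −(2.3 × 10⁻⁴)(+0.3)+(7.2 × 10⁻⁴)(+0.97) = 6.3 × 10⁻⁴ → stable
  120–175 m: −αΔT+βΔS = −(2.3 × 10⁻⁴)(-1.5)+(7.2 × 10⁻⁴)(+0.16) = 4.6 × 10⁻⁴ → stable
The 30–58 m interval has Δρ < 0: lighter water underlies denser water.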